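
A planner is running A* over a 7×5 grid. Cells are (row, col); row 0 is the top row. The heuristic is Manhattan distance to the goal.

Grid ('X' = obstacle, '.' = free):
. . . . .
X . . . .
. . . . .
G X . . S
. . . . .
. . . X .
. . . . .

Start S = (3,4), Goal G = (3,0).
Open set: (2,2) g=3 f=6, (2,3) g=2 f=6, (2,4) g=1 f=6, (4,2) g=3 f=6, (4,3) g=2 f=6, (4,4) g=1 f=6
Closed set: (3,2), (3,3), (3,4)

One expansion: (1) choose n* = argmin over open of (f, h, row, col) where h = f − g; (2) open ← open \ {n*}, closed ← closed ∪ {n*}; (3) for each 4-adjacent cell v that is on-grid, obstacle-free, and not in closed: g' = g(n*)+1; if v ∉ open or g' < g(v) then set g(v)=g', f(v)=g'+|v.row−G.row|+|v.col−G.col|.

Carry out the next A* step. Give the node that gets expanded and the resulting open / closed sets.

step 1: expand (2,2) (f=6, h=3) → closed; open now [(1,2) g=4 f=8, (2,1) g=4 f=6, (2,3) g=2 f=6, (2,4) g=1 f=6, (4,2) g=3 f=6, (4,3) g=2 f=6, (4,4) g=1 f=6]

expanded=(2,2); open=[(1,2) g=4 f=8, (2,1) g=4 f=6, (2,3) g=2 f=6, (2,4) g=1 f=6, (4,2) g=3 f=6, (4,3) g=2 f=6, (4,4) g=1 f=6]; closed=[(2,2), (3,2), (3,3), (3,4)]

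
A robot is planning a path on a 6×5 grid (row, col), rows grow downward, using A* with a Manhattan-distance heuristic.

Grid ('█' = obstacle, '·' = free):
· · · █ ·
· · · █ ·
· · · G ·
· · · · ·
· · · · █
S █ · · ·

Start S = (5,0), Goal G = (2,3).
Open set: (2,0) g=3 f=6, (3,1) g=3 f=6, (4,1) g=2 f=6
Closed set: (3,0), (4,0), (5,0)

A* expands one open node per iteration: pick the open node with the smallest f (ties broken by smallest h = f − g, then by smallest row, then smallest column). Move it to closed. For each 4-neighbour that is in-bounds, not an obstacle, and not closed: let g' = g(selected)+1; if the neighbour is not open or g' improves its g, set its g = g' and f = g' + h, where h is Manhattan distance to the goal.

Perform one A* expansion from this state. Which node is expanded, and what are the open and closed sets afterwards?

step 1: expand (2,0) (f=6, h=3) → closed; open now [(1,0) g=4 f=8, (2,1) g=4 f=6, (3,1) g=3 f=6, (4,1) g=2 f=6]

expanded=(2,0); open=[(1,0) g=4 f=8, (2,1) g=4 f=6, (3,1) g=3 f=6, (4,1) g=2 f=6]; closed=[(2,0), (3,0), (4,0), (5,0)]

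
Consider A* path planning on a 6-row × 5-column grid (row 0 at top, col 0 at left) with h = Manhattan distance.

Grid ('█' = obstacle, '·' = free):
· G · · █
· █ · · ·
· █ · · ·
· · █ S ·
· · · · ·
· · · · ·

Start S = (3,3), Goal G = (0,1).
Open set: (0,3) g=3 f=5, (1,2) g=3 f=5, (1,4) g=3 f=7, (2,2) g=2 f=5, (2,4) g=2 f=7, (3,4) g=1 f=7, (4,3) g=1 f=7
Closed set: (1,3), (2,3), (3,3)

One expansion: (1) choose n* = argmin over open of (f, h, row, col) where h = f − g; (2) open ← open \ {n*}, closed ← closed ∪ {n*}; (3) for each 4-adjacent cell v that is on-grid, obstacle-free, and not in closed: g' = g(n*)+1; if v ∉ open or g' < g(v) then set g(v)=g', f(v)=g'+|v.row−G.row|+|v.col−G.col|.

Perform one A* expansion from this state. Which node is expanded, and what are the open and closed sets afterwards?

expanded=(0,3); open=[(0,2) g=4 f=5, (1,2) g=3 f=5, (1,4) g=3 f=7, (2,2) g=2 f=5, (2,4) g=2 f=7, (3,4) g=1 f=7, (4,3) g=1 f=7]; closed=[(0,3), (1,3), (2,3), (3,3)]

step 1: expand (0,3) (f=5, h=2) → closed; open now [(0,2) g=4 f=5, (1,2) g=3 f=5, (1,4) g=3 f=7, (2,2) g=2 f=5, (2,4) g=2 f=7, (3,4) g=1 f=7, (4,3) g=1 f=7]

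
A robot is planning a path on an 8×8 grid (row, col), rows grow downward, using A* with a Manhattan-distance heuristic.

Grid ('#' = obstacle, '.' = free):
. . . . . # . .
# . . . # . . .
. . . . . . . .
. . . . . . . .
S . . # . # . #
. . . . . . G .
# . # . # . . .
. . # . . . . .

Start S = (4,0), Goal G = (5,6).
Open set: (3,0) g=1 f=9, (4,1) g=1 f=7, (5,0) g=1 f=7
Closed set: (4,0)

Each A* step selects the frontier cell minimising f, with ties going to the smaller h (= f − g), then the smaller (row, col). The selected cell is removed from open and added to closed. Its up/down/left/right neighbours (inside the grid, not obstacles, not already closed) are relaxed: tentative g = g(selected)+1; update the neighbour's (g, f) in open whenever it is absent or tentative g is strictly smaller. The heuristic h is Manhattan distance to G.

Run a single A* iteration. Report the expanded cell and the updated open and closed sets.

step 1: expand (4,1) (f=7, h=6) → closed; open now [(3,0) g=1 f=9, (3,1) g=2 f=9, (4,2) g=2 f=7, (5,0) g=1 f=7, (5,1) g=2 f=7]

expanded=(4,1); open=[(3,0) g=1 f=9, (3,1) g=2 f=9, (4,2) g=2 f=7, (5,0) g=1 f=7, (5,1) g=2 f=7]; closed=[(4,0), (4,1)]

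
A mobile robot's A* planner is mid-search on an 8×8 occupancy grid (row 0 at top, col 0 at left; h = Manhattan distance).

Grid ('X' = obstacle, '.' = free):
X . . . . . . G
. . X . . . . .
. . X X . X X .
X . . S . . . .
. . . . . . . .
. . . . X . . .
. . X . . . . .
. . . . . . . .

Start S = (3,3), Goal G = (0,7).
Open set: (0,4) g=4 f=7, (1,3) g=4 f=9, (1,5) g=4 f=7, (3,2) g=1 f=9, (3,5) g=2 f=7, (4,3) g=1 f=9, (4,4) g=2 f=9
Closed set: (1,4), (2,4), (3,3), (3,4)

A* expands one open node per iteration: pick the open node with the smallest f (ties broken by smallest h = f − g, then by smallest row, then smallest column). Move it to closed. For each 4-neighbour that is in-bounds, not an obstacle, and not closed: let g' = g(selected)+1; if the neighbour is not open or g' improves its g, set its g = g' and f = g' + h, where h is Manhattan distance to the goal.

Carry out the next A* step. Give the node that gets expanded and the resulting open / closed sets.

expanded=(0,4); open=[(0,3) g=5 f=9, (0,5) g=5 f=7, (1,3) g=4 f=9, (1,5) g=4 f=7, (3,2) g=1 f=9, (3,5) g=2 f=7, (4,3) g=1 f=9, (4,4) g=2 f=9]; closed=[(0,4), (1,4), (2,4), (3,3), (3,4)]

step 1: expand (0,4) (f=7, h=3) → closed; open now [(0,3) g=5 f=9, (0,5) g=5 f=7, (1,3) g=4 f=9, (1,5) g=4 f=7, (3,2) g=1 f=9, (3,5) g=2 f=7, (4,3) g=1 f=9, (4,4) g=2 f=9]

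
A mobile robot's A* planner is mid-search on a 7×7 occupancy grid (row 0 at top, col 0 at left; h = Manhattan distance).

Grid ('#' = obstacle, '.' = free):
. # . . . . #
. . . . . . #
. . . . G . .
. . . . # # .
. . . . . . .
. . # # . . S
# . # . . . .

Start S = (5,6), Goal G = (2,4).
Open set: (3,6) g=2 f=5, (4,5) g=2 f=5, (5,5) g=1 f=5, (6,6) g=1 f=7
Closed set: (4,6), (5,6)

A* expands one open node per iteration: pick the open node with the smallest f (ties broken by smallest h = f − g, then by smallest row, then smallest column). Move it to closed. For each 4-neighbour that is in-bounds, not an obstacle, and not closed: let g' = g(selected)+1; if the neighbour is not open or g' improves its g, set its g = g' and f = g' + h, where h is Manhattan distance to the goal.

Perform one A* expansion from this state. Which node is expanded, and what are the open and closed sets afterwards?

expanded=(3,6); open=[(2,6) g=3 f=5, (4,5) g=2 f=5, (5,5) g=1 f=5, (6,6) g=1 f=7]; closed=[(3,6), (4,6), (5,6)]

step 1: expand (3,6) (f=5, h=3) → closed; open now [(2,6) g=3 f=5, (4,5) g=2 f=5, (5,5) g=1 f=5, (6,6) g=1 f=7]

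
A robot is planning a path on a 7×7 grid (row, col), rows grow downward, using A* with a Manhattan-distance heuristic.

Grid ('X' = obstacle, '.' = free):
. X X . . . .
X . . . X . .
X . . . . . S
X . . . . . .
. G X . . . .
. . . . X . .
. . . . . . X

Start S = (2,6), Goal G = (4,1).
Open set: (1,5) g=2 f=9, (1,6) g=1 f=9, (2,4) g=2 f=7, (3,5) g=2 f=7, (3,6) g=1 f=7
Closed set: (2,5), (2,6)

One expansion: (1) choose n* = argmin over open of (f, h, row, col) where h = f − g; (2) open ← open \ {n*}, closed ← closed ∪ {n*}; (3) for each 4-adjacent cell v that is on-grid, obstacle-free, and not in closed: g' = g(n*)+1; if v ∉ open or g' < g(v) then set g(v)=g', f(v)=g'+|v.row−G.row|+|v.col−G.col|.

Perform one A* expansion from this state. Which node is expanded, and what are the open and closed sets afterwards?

step 1: expand (2,4) (f=7, h=5) → closed; open now [(1,5) g=2 f=9, (1,6) g=1 f=9, (2,3) g=3 f=7, (3,4) g=3 f=7, (3,5) g=2 f=7, (3,6) g=1 f=7]

expanded=(2,4); open=[(1,5) g=2 f=9, (1,6) g=1 f=9, (2,3) g=3 f=7, (3,4) g=3 f=7, (3,5) g=2 f=7, (3,6) g=1 f=7]; closed=[(2,4), (2,5), (2,6)]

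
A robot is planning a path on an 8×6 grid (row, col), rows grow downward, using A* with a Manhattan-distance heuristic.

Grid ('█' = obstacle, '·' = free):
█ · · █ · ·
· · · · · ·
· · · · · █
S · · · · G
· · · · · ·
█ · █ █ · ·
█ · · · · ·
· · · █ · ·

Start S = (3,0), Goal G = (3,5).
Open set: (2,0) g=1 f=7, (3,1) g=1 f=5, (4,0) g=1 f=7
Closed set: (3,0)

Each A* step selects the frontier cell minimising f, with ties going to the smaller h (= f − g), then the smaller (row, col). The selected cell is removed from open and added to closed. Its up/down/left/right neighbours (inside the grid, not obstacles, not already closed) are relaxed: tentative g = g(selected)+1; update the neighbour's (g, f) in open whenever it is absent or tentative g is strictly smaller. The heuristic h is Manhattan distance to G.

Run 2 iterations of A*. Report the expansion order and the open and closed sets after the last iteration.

step 1: expand (3,1) (f=5, h=4) → closed; open now [(2,0) g=1 f=7, (2,1) g=2 f=7, (3,2) g=2 f=5, (4,0) g=1 f=7, (4,1) g=2 f=7]
step 2: expand (3,2) (f=5, h=3) → closed; open now [(2,0) g=1 f=7, (2,1) g=2 f=7, (2,2) g=3 f=7, (3,3) g=3 f=5, (4,0) g=1 f=7, (4,1) g=2 f=7, (4,2) g=3 f=7]

order=[(3,1) → (3,2)]; open=[(2,0) g=1 f=7, (2,1) g=2 f=7, (2,2) g=3 f=7, (3,3) g=3 f=5, (4,0) g=1 f=7, (4,1) g=2 f=7, (4,2) g=3 f=7]; closed=[(3,0), (3,1), (3,2)]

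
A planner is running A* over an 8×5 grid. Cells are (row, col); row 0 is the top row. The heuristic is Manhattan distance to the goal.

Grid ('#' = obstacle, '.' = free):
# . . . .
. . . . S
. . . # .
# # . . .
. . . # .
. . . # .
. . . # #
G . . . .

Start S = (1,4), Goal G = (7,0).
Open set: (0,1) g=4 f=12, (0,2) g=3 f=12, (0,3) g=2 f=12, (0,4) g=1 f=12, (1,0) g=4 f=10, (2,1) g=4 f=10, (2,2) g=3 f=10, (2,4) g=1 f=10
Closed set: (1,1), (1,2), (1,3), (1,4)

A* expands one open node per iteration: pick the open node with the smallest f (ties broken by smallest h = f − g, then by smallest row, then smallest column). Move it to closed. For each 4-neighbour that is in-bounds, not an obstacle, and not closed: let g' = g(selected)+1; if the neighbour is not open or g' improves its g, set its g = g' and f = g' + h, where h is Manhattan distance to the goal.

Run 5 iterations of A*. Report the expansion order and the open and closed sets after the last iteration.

order=[(1,0) → (2,0) → (2,1) → (2,2) → (3,2)]; open=[(0,1) g=4 f=12, (0,2) g=3 f=12, (0,3) g=2 f=12, (0,4) g=1 f=12, (2,4) g=1 f=10, (3,3) g=5 f=12, (4,2) g=5 f=10]; closed=[(1,0), (1,1), (1,2), (1,3), (1,4), (2,0), (2,1), (2,2), (3,2)]

step 1: expand (1,0) (f=10, h=6) → closed; open now [(0,1) g=4 f=12, (0,2) g=3 f=12, (0,3) g=2 f=12, (0,4) g=1 f=12, (2,0) g=5 f=10, (2,1) g=4 f=10, (2,2) g=3 f=10, (2,4) g=1 f=10]
step 2: expand (2,0) (f=10, h=5) → closed; open now [(0,1) g=4 f=12, (0,2) g=3 f=12, (0,3) g=2 f=12, (0,4) g=1 f=12, (2,1) g=4 f=10, (2,2) g=3 f=10, (2,4) g=1 f=10]
step 3: expand (2,1) (f=10, h=6) → closed; open now [(0,1) g=4 f=12, (0,2) g=3 f=12, (0,3) g=2 f=12, (0,4) g=1 f=12, (2,2) g=3 f=10, (2,4) g=1 f=10]
step 4: expand (2,2) (f=10, h=7) → closed; open now [(0,1) g=4 f=12, (0,2) g=3 f=12, (0,3) g=2 f=12, (0,4) g=1 f=12, (2,4) g=1 f=10, (3,2) g=4 f=10]
step 5: expand (3,2) (f=10, h=6) → closed; open now [(0,1) g=4 f=12, (0,2) g=3 f=12, (0,3) g=2 f=12, (0,4) g=1 f=12, (2,4) g=1 f=10, (3,3) g=5 f=12, (4,2) g=5 f=10]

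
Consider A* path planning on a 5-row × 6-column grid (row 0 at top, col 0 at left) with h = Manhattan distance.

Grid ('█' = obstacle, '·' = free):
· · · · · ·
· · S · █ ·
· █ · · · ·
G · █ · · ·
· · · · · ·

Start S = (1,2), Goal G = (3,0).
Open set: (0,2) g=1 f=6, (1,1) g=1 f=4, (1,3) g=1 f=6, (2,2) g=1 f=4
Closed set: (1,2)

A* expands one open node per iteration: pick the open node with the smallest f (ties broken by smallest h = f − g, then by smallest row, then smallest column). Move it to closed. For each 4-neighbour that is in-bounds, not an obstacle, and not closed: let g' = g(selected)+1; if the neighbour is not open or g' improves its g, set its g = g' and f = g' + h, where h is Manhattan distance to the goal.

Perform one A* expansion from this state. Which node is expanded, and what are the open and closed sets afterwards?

expanded=(1,1); open=[(0,1) g=2 f=6, (0,2) g=1 f=6, (1,0) g=2 f=4, (1,3) g=1 f=6, (2,2) g=1 f=4]; closed=[(1,1), (1,2)]

step 1: expand (1,1) (f=4, h=3) → closed; open now [(0,1) g=2 f=6, (0,2) g=1 f=6, (1,0) g=2 f=4, (1,3) g=1 f=6, (2,2) g=1 f=4]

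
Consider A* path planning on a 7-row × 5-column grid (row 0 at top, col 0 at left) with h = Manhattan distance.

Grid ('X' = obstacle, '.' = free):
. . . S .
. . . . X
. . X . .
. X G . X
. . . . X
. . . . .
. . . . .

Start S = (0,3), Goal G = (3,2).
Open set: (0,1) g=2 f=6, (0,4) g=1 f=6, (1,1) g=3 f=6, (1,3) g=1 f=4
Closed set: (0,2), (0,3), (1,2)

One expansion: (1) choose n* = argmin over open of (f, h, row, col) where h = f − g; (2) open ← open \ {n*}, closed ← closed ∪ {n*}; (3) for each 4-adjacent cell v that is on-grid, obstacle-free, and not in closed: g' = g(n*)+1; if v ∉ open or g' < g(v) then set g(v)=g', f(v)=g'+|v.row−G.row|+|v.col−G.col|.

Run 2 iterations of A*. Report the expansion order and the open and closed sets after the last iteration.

order=[(1,3) → (2,3)]; open=[(0,1) g=2 f=6, (0,4) g=1 f=6, (1,1) g=3 f=6, (2,4) g=3 f=6, (3,3) g=3 f=4]; closed=[(0,2), (0,3), (1,2), (1,3), (2,3)]

step 1: expand (1,3) (f=4, h=3) → closed; open now [(0,1) g=2 f=6, (0,4) g=1 f=6, (1,1) g=3 f=6, (2,3) g=2 f=4]
step 2: expand (2,3) (f=4, h=2) → closed; open now [(0,1) g=2 f=6, (0,4) g=1 f=6, (1,1) g=3 f=6, (2,4) g=3 f=6, (3,3) g=3 f=4]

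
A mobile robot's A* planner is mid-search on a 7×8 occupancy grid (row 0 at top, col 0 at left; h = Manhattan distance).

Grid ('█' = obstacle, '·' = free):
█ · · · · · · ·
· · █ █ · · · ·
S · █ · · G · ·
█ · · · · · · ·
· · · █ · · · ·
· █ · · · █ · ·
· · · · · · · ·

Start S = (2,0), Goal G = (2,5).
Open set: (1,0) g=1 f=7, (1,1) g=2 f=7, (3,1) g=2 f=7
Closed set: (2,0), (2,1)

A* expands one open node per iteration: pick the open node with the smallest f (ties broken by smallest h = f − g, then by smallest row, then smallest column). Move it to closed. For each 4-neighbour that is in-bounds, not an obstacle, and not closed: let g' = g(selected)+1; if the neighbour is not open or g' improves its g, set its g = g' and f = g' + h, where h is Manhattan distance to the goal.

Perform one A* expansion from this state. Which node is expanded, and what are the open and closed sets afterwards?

step 1: expand (1,1) (f=7, h=5) → closed; open now [(0,1) g=3 f=9, (1,0) g=1 f=7, (3,1) g=2 f=7]

expanded=(1,1); open=[(0,1) g=3 f=9, (1,0) g=1 f=7, (3,1) g=2 f=7]; closed=[(1,1), (2,0), (2,1)]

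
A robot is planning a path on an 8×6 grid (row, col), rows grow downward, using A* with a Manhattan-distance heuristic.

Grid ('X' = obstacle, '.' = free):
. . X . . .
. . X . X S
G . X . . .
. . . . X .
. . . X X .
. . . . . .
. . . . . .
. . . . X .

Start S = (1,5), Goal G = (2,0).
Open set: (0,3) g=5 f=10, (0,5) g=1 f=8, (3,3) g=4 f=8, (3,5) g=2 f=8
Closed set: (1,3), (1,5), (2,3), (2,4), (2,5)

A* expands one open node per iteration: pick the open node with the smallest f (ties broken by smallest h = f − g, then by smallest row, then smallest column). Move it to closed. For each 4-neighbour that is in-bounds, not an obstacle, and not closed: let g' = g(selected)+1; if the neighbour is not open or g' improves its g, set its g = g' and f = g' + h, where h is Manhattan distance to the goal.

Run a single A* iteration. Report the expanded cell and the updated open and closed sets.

step 1: expand (3,3) (f=8, h=4) → closed; open now [(0,3) g=5 f=10, (0,5) g=1 f=8, (3,2) g=5 f=8, (3,5) g=2 f=8]

expanded=(3,3); open=[(0,3) g=5 f=10, (0,5) g=1 f=8, (3,2) g=5 f=8, (3,5) g=2 f=8]; closed=[(1,3), (1,5), (2,3), (2,4), (2,5), (3,3)]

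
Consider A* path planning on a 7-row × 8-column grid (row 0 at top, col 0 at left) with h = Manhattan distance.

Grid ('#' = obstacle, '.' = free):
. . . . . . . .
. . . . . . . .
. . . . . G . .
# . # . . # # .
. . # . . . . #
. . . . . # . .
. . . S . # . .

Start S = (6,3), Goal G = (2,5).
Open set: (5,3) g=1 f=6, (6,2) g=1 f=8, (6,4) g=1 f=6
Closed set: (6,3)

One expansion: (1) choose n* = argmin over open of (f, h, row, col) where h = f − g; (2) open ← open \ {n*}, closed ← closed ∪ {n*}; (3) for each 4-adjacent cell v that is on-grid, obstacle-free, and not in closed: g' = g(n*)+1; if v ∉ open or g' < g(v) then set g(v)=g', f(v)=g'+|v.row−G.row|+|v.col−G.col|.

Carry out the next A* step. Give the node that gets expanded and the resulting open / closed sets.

expanded=(5,3); open=[(4,3) g=2 f=6, (5,2) g=2 f=8, (5,4) g=2 f=6, (6,2) g=1 f=8, (6,4) g=1 f=6]; closed=[(5,3), (6,3)]

step 1: expand (5,3) (f=6, h=5) → closed; open now [(4,3) g=2 f=6, (5,2) g=2 f=8, (5,4) g=2 f=6, (6,2) g=1 f=8, (6,4) g=1 f=6]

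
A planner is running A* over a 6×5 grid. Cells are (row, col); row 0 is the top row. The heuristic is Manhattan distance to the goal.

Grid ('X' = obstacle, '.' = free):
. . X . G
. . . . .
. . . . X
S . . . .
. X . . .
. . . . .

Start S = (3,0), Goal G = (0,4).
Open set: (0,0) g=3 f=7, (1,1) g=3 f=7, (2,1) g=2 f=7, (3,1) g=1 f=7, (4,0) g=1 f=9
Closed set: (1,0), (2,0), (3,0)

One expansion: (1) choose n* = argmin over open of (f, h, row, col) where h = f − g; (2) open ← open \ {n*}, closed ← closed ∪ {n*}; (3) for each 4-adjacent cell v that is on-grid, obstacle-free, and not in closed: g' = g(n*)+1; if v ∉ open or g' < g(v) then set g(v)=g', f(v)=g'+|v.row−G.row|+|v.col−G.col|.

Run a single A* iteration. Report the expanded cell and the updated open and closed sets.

expanded=(0,0); open=[(0,1) g=4 f=7, (1,1) g=3 f=7, (2,1) g=2 f=7, (3,1) g=1 f=7, (4,0) g=1 f=9]; closed=[(0,0), (1,0), (2,0), (3,0)]

step 1: expand (0,0) (f=7, h=4) → closed; open now [(0,1) g=4 f=7, (1,1) g=3 f=7, (2,1) g=2 f=7, (3,1) g=1 f=7, (4,0) g=1 f=9]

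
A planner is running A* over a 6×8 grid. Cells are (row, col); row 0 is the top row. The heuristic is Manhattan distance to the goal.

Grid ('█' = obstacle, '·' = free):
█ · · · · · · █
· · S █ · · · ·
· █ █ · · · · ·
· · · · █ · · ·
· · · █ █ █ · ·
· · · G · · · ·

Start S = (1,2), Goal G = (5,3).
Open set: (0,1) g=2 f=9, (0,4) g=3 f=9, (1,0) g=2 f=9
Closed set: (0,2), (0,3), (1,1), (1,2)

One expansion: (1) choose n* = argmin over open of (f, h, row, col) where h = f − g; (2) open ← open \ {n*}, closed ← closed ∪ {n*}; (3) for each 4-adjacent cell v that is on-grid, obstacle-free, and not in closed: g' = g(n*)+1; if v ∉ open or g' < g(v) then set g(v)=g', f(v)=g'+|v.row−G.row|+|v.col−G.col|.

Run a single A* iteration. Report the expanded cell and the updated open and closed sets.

step 1: expand (0,4) (f=9, h=6) → closed; open now [(0,1) g=2 f=9, (0,5) g=4 f=11, (1,0) g=2 f=9, (1,4) g=4 f=9]

expanded=(0,4); open=[(0,1) g=2 f=9, (0,5) g=4 f=11, (1,0) g=2 f=9, (1,4) g=4 f=9]; closed=[(0,2), (0,3), (0,4), (1,1), (1,2)]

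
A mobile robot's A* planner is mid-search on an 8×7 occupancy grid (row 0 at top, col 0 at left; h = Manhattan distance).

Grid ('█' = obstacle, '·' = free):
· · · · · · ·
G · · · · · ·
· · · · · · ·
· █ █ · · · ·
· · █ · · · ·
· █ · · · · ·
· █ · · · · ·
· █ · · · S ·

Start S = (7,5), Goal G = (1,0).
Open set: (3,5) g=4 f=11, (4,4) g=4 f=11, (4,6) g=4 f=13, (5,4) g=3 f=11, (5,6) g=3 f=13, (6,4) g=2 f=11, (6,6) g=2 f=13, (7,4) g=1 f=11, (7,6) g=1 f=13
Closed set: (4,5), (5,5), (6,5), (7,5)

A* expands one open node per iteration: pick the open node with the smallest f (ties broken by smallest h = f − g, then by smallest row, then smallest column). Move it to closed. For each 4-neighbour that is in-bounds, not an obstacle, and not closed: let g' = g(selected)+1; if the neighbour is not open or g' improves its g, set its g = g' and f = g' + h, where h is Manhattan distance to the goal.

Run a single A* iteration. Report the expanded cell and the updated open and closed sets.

step 1: expand (3,5) (f=11, h=7) → closed; open now [(2,5) g=5 f=11, (3,4) g=5 f=11, (3,6) g=5 f=13, (4,4) g=4 f=11, (4,6) g=4 f=13, (5,4) g=3 f=11, (5,6) g=3 f=13, (6,4) g=2 f=11, (6,6) g=2 f=13, (7,4) g=1 f=11, (7,6) g=1 f=13]

expanded=(3,5); open=[(2,5) g=5 f=11, (3,4) g=5 f=11, (3,6) g=5 f=13, (4,4) g=4 f=11, (4,6) g=4 f=13, (5,4) g=3 f=11, (5,6) g=3 f=13, (6,4) g=2 f=11, (6,6) g=2 f=13, (7,4) g=1 f=11, (7,6) g=1 f=13]; closed=[(3,5), (4,5), (5,5), (6,5), (7,5)]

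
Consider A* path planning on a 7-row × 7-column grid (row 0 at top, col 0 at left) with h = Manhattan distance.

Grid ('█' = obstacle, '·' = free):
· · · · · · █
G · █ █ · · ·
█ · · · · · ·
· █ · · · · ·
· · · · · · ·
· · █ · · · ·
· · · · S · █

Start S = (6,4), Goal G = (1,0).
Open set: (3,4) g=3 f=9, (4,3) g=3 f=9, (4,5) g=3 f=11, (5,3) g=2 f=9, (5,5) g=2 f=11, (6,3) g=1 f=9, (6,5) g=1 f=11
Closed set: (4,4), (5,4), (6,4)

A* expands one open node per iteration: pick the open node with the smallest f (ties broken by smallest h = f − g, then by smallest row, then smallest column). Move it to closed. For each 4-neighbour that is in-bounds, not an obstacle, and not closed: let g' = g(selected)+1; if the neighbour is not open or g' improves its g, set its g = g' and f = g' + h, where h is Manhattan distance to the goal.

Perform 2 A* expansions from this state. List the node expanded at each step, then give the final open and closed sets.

step 1: expand (3,4) (f=9, h=6) → closed; open now [(2,4) g=4 f=9, (3,3) g=4 f=9, (3,5) g=4 f=11, (4,3) g=3 f=9, (4,5) g=3 f=11, (5,3) g=2 f=9, (5,5) g=2 f=11, (6,3) g=1 f=9, (6,5) g=1 f=11]
step 2: expand (2,4) (f=9, h=5) → closed; open now [(1,4) g=5 f=9, (2,3) g=5 f=9, (2,5) g=5 f=11, (3,3) g=4 f=9, (3,5) g=4 f=11, (4,3) g=3 f=9, (4,5) g=3 f=11, (5,3) g=2 f=9, (5,5) g=2 f=11, (6,3) g=1 f=9, (6,5) g=1 f=11]

order=[(3,4) → (2,4)]; open=[(1,4) g=5 f=9, (2,3) g=5 f=9, (2,5) g=5 f=11, (3,3) g=4 f=9, (3,5) g=4 f=11, (4,3) g=3 f=9, (4,5) g=3 f=11, (5,3) g=2 f=9, (5,5) g=2 f=11, (6,3) g=1 f=9, (6,5) g=1 f=11]; closed=[(2,4), (3,4), (4,4), (5,4), (6,4)]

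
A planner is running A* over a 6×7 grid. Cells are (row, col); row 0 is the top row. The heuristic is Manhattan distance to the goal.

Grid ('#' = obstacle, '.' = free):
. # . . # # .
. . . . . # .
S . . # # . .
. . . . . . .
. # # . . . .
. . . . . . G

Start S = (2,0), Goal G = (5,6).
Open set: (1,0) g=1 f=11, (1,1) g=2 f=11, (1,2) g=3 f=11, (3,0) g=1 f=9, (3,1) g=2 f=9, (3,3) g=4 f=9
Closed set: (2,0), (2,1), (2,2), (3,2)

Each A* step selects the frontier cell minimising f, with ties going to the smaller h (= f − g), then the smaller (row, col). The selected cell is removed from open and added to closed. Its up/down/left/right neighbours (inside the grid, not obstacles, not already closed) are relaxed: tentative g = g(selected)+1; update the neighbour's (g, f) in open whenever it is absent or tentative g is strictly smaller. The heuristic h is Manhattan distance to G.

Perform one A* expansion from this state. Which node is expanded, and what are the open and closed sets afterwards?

expanded=(3,3); open=[(1,0) g=1 f=11, (1,1) g=2 f=11, (1,2) g=3 f=11, (3,0) g=1 f=9, (3,1) g=2 f=9, (3,4) g=5 f=9, (4,3) g=5 f=9]; closed=[(2,0), (2,1), (2,2), (3,2), (3,3)]

step 1: expand (3,3) (f=9, h=5) → closed; open now [(1,0) g=1 f=11, (1,1) g=2 f=11, (1,2) g=3 f=11, (3,0) g=1 f=9, (3,1) g=2 f=9, (3,4) g=5 f=9, (4,3) g=5 f=9]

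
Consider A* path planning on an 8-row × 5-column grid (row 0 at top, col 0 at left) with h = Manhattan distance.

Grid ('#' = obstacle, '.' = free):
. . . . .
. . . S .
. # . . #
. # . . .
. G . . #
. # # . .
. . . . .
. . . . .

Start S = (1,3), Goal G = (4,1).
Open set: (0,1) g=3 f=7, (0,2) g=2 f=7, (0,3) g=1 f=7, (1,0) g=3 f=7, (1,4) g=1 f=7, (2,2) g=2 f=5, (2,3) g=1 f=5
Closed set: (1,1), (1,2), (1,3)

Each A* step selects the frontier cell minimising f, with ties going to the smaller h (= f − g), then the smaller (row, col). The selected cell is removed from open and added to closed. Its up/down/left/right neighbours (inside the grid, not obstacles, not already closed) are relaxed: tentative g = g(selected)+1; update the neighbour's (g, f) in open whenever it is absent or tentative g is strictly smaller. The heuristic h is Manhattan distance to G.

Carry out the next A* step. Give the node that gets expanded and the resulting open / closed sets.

step 1: expand (2,2) (f=5, h=3) → closed; open now [(0,1) g=3 f=7, (0,2) g=2 f=7, (0,3) g=1 f=7, (1,0) g=3 f=7, (1,4) g=1 f=7, (2,3) g=1 f=5, (3,2) g=3 f=5]

expanded=(2,2); open=[(0,1) g=3 f=7, (0,2) g=2 f=7, (0,3) g=1 f=7, (1,0) g=3 f=7, (1,4) g=1 f=7, (2,3) g=1 f=5, (3,2) g=3 f=5]; closed=[(1,1), (1,2), (1,3), (2,2)]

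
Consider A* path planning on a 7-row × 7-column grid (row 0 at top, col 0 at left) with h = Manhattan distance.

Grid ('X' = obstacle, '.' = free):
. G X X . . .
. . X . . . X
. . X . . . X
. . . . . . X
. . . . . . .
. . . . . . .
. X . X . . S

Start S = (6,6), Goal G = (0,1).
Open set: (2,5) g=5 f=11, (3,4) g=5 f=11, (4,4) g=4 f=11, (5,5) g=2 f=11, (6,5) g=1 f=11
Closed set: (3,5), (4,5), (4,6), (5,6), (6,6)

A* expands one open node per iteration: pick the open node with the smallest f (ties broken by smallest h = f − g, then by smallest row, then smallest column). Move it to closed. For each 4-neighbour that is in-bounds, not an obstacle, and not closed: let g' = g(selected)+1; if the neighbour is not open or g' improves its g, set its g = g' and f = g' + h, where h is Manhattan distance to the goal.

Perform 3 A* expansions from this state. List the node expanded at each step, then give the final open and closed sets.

step 1: expand (2,5) (f=11, h=6) → closed; open now [(1,5) g=6 f=11, (2,4) g=6 f=11, (3,4) g=5 f=11, (4,4) g=4 f=11, (5,5) g=2 f=11, (6,5) g=1 f=11]
step 2: expand (1,5) (f=11, h=5) → closed; open now [(0,5) g=7 f=11, (1,4) g=7 f=11, (2,4) g=6 f=11, (3,4) g=5 f=11, (4,4) g=4 f=11, (5,5) g=2 f=11, (6,5) g=1 f=11]
step 3: expand (0,5) (f=11, h=4) → closed; open now [(0,4) g=8 f=11, (0,6) g=8 f=13, (1,4) g=7 f=11, (2,4) g=6 f=11, (3,4) g=5 f=11, (4,4) g=4 f=11, (5,5) g=2 f=11, (6,5) g=1 f=11]

order=[(2,5) → (1,5) → (0,5)]; open=[(0,4) g=8 f=11, (0,6) g=8 f=13, (1,4) g=7 f=11, (2,4) g=6 f=11, (3,4) g=5 f=11, (4,4) g=4 f=11, (5,5) g=2 f=11, (6,5) g=1 f=11]; closed=[(0,5), (1,5), (2,5), (3,5), (4,5), (4,6), (5,6), (6,6)]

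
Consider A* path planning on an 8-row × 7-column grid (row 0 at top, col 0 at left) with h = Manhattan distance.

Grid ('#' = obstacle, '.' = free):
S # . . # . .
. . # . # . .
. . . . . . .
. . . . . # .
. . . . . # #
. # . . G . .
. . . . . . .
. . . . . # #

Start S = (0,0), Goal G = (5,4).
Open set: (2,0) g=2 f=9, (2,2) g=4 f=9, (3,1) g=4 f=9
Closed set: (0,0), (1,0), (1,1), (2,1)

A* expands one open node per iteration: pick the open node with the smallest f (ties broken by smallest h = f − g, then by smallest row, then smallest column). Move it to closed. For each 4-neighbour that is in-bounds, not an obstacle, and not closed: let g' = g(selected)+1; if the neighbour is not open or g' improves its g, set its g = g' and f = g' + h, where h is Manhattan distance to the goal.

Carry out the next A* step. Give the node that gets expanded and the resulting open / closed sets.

expanded=(2,2); open=[(2,0) g=2 f=9, (2,3) g=5 f=9, (3,1) g=4 f=9, (3,2) g=5 f=9]; closed=[(0,0), (1,0), (1,1), (2,1), (2,2)]

step 1: expand (2,2) (f=9, h=5) → closed; open now [(2,0) g=2 f=9, (2,3) g=5 f=9, (3,1) g=4 f=9, (3,2) g=5 f=9]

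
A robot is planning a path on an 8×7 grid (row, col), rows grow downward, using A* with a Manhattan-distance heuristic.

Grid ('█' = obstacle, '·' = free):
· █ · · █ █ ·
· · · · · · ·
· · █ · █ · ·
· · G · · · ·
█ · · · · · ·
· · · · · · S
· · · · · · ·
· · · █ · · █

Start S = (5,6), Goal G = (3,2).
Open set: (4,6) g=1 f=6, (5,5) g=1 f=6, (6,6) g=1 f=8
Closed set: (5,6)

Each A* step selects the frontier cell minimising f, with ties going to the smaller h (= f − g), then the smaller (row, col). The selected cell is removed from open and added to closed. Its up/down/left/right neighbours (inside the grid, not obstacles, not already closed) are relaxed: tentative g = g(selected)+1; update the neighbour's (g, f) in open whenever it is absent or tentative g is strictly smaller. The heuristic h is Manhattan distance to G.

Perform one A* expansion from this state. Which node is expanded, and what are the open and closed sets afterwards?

expanded=(4,6); open=[(3,6) g=2 f=6, (4,5) g=2 f=6, (5,5) g=1 f=6, (6,6) g=1 f=8]; closed=[(4,6), (5,6)]

step 1: expand (4,6) (f=6, h=5) → closed; open now [(3,6) g=2 f=6, (4,5) g=2 f=6, (5,5) g=1 f=6, (6,6) g=1 f=8]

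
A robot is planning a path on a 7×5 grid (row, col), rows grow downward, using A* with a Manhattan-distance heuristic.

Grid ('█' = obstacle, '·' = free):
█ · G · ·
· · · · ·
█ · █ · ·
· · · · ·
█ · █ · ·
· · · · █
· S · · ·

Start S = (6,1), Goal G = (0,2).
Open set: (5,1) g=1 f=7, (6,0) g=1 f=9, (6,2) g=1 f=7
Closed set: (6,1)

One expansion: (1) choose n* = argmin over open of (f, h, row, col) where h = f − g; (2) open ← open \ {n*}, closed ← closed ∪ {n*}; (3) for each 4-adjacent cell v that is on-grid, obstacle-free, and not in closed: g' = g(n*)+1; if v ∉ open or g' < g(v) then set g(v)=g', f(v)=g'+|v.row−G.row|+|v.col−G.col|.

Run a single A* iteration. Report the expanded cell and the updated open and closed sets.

step 1: expand (5,1) (f=7, h=6) → closed; open now [(4,1) g=2 f=7, (5,0) g=2 f=9, (5,2) g=2 f=7, (6,0) g=1 f=9, (6,2) g=1 f=7]

expanded=(5,1); open=[(4,1) g=2 f=7, (5,0) g=2 f=9, (5,2) g=2 f=7, (6,0) g=1 f=9, (6,2) g=1 f=7]; closed=[(5,1), (6,1)]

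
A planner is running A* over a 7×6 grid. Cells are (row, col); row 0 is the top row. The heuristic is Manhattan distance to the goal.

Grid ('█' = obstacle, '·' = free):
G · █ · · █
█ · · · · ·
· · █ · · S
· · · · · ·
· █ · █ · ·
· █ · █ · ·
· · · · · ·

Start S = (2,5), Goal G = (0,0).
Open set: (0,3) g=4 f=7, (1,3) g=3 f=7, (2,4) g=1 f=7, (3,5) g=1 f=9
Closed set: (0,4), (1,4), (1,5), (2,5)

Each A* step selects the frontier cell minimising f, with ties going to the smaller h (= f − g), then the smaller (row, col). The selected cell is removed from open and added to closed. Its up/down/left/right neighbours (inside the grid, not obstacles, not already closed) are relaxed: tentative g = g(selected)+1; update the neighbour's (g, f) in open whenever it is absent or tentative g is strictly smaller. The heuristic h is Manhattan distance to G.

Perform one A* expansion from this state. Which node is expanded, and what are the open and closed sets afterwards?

expanded=(0,3); open=[(1,3) g=3 f=7, (2,4) g=1 f=7, (3,5) g=1 f=9]; closed=[(0,3), (0,4), (1,4), (1,5), (2,5)]

step 1: expand (0,3) (f=7, h=3) → closed; open now [(1,3) g=3 f=7, (2,4) g=1 f=7, (3,5) g=1 f=9]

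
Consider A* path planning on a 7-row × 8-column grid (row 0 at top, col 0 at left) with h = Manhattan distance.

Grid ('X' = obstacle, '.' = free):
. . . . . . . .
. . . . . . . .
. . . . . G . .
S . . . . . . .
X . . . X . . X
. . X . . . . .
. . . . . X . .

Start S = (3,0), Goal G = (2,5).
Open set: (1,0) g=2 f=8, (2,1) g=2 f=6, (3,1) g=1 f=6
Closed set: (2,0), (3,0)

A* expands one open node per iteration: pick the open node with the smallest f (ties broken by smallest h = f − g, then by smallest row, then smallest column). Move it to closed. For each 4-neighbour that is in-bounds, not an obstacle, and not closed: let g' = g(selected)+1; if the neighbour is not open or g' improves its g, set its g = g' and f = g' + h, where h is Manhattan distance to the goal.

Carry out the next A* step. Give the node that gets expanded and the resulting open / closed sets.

step 1: expand (2,1) (f=6, h=4) → closed; open now [(1,0) g=2 f=8, (1,1) g=3 f=8, (2,2) g=3 f=6, (3,1) g=1 f=6]

expanded=(2,1); open=[(1,0) g=2 f=8, (1,1) g=3 f=8, (2,2) g=3 f=6, (3,1) g=1 f=6]; closed=[(2,0), (2,1), (3,0)]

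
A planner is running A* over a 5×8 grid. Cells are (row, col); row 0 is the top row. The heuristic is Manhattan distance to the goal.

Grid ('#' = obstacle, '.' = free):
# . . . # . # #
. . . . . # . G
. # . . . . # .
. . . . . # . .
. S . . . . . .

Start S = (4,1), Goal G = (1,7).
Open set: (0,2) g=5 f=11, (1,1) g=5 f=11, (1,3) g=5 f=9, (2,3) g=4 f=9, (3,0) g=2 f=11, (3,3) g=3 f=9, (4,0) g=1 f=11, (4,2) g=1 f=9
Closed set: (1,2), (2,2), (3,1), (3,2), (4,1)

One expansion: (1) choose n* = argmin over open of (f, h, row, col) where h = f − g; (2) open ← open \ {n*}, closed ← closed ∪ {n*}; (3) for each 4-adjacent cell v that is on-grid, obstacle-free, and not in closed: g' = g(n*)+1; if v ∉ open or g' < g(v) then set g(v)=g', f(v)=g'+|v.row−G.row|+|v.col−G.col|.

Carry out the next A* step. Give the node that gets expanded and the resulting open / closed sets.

step 1: expand (1,3) (f=9, h=4) → closed; open now [(0,2) g=5 f=11, (0,3) g=6 f=11, (1,1) g=5 f=11, (1,4) g=6 f=9, (2,3) g=4 f=9, (3,0) g=2 f=11, (3,3) g=3 f=9, (4,0) g=1 f=11, (4,2) g=1 f=9]

expanded=(1,3); open=[(0,2) g=5 f=11, (0,3) g=6 f=11, (1,1) g=5 f=11, (1,4) g=6 f=9, (2,3) g=4 f=9, (3,0) g=2 f=11, (3,3) g=3 f=9, (4,0) g=1 f=11, (4,2) g=1 f=9]; closed=[(1,2), (1,3), (2,2), (3,1), (3,2), (4,1)]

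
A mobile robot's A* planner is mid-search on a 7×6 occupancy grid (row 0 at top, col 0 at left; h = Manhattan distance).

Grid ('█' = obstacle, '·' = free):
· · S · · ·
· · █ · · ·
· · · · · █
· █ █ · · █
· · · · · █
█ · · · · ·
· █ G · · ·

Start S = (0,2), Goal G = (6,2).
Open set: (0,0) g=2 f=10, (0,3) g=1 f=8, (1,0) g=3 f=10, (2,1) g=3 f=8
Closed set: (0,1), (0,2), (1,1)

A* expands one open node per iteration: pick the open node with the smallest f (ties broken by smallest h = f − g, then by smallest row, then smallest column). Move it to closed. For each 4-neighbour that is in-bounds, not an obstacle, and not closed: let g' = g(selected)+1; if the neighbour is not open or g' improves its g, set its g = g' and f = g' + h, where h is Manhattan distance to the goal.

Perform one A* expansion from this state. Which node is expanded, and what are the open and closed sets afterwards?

expanded=(2,1); open=[(0,0) g=2 f=10, (0,3) g=1 f=8, (1,0) g=3 f=10, (2,0) g=4 f=10, (2,2) g=4 f=8]; closed=[(0,1), (0,2), (1,1), (2,1)]

step 1: expand (2,1) (f=8, h=5) → closed; open now [(0,0) g=2 f=10, (0,3) g=1 f=8, (1,0) g=3 f=10, (2,0) g=4 f=10, (2,2) g=4 f=8]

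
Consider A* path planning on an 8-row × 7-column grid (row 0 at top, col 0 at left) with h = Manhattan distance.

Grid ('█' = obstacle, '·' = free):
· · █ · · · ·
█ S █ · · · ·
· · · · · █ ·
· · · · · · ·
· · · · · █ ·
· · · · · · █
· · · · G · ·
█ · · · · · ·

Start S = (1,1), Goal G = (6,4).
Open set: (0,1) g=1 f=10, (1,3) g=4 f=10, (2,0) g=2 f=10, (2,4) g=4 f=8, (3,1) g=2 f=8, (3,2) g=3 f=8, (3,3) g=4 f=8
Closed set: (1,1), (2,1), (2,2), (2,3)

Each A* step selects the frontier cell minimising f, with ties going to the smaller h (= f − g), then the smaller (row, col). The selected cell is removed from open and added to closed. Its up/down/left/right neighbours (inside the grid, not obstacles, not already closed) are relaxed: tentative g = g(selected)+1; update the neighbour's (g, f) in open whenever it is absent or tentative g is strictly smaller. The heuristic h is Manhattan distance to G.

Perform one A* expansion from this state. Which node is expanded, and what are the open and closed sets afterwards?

step 1: expand (2,4) (f=8, h=4) → closed; open now [(0,1) g=1 f=10, (1,3) g=4 f=10, (1,4) g=5 f=10, (2,0) g=2 f=10, (3,1) g=2 f=8, (3,2) g=3 f=8, (3,3) g=4 f=8, (3,4) g=5 f=8]

expanded=(2,4); open=[(0,1) g=1 f=10, (1,3) g=4 f=10, (1,4) g=5 f=10, (2,0) g=2 f=10, (3,1) g=2 f=8, (3,2) g=3 f=8, (3,3) g=4 f=8, (3,4) g=5 f=8]; closed=[(1,1), (2,1), (2,2), (2,3), (2,4)]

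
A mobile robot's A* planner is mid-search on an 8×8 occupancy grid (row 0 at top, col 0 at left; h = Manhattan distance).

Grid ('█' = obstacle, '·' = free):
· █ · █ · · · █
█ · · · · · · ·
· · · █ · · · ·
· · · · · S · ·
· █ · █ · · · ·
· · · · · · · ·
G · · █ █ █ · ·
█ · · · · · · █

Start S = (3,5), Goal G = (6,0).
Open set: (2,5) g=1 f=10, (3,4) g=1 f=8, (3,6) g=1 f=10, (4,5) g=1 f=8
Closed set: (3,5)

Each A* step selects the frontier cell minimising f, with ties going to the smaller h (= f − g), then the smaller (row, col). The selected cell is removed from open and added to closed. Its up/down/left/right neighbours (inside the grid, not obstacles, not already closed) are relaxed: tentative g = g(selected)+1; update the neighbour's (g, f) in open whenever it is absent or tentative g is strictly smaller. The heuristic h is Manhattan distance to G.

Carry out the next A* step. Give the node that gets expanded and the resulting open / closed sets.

expanded=(3,4); open=[(2,4) g=2 f=10, (2,5) g=1 f=10, (3,3) g=2 f=8, (3,6) g=1 f=10, (4,4) g=2 f=8, (4,5) g=1 f=8]; closed=[(3,4), (3,5)]

step 1: expand (3,4) (f=8, h=7) → closed; open now [(2,4) g=2 f=10, (2,5) g=1 f=10, (3,3) g=2 f=8, (3,6) g=1 f=10, (4,4) g=2 f=8, (4,5) g=1 f=8]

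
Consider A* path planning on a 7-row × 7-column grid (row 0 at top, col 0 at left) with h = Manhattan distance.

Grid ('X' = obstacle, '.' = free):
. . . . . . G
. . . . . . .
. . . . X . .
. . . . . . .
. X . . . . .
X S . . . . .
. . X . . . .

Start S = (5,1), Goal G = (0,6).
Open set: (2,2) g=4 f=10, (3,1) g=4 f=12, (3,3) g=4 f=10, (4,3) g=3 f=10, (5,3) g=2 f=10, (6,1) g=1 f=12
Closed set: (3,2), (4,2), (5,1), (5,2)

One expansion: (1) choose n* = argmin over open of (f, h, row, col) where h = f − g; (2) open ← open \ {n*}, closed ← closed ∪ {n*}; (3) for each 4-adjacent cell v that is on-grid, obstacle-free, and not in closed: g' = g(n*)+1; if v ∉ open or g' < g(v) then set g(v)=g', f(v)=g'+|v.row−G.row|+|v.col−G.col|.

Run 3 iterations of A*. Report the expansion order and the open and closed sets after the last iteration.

step 1: expand (2,2) (f=10, h=6) → closed; open now [(1,2) g=5 f=10, (2,1) g=5 f=12, (2,3) g=5 f=10, (3,1) g=4 f=12, (3,3) g=4 f=10, (4,3) g=3 f=10, (5,3) g=2 f=10, (6,1) g=1 f=12]
step 2: expand (1,2) (f=10, h=5) → closed; open now [(0,2) g=6 f=10, (1,1) g=6 f=12, (1,3) g=6 f=10, (2,1) g=5 f=12, (2,3) g=5 f=10, (3,1) g=4 f=12, (3,3) g=4 f=10, (4,3) g=3 f=10, (5,3) g=2 f=10, (6,1) g=1 f=12]
step 3: expand (0,2) (f=10, h=4) → closed; open now [(0,1) g=7 f=12, (0,3) g=7 f=10, (1,1) g=6 f=12, (1,3) g=6 f=10, (2,1) g=5 f=12, (2,3) g=5 f=10, (3,1) g=4 f=12, (3,3) g=4 f=10, (4,3) g=3 f=10, (5,3) g=2 f=10, (6,1) g=1 f=12]

order=[(2,2) → (1,2) → (0,2)]; open=[(0,1) g=7 f=12, (0,3) g=7 f=10, (1,1) g=6 f=12, (1,3) g=6 f=10, (2,1) g=5 f=12, (2,3) g=5 f=10, (3,1) g=4 f=12, (3,3) g=4 f=10, (4,3) g=3 f=10, (5,3) g=2 f=10, (6,1) g=1 f=12]; closed=[(0,2), (1,2), (2,2), (3,2), (4,2), (5,1), (5,2)]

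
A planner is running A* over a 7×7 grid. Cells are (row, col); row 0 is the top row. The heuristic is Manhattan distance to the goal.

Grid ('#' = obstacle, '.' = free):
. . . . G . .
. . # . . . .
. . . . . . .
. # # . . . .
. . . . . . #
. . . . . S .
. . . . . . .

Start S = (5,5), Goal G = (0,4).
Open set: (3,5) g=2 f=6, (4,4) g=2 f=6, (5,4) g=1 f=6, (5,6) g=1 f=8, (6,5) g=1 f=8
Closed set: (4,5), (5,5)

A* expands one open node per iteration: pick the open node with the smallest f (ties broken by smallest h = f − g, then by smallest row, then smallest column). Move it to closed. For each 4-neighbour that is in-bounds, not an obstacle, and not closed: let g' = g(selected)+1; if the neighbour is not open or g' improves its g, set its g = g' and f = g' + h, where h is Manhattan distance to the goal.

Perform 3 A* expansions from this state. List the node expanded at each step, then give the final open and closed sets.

order=[(3,5) → (2,5) → (1,5)]; open=[(0,5) g=5 f=6, (1,4) g=5 f=6, (1,6) g=5 f=8, (2,4) g=4 f=6, (2,6) g=4 f=8, (3,4) g=3 f=6, (3,6) g=3 f=8, (4,4) g=2 f=6, (5,4) g=1 f=6, (5,6) g=1 f=8, (6,5) g=1 f=8]; closed=[(1,5), (2,5), (3,5), (4,5), (5,5)]

step 1: expand (3,5) (f=6, h=4) → closed; open now [(2,5) g=3 f=6, (3,4) g=3 f=6, (3,6) g=3 f=8, (4,4) g=2 f=6, (5,4) g=1 f=6, (5,6) g=1 f=8, (6,5) g=1 f=8]
step 2: expand (2,5) (f=6, h=3) → closed; open now [(1,5) g=4 f=6, (2,4) g=4 f=6, (2,6) g=4 f=8, (3,4) g=3 f=6, (3,6) g=3 f=8, (4,4) g=2 f=6, (5,4) g=1 f=6, (5,6) g=1 f=8, (6,5) g=1 f=8]
step 3: expand (1,5) (f=6, h=2) → closed; open now [(0,5) g=5 f=6, (1,4) g=5 f=6, (1,6) g=5 f=8, (2,4) g=4 f=6, (2,6) g=4 f=8, (3,4) g=3 f=6, (3,6) g=3 f=8, (4,4) g=2 f=6, (5,4) g=1 f=6, (5,6) g=1 f=8, (6,5) g=1 f=8]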